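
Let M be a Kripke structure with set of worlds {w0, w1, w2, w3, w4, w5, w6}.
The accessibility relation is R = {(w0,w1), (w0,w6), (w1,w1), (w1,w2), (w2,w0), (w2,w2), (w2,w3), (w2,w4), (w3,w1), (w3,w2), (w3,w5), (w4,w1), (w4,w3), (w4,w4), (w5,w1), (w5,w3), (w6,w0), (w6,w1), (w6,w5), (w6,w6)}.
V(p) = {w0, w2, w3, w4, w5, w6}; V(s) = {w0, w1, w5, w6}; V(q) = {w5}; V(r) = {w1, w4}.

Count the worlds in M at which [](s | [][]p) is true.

2

Let φ = [](s | [][]p). Evaluate φ at each world:
  w0 (successors {w1, w6}): φ is true.
  w1 (successors {w1, w2}): φ is false.
  w2 (successors {w0, w2, w3, w4}): φ is false.
  w3 (successors {w1, w2, w5}): φ is false.
  w4 (successors {w1, w3, w4}): φ is false.
  w5 (successors {w1, w3}): φ is false.
  w6 (successors {w0, w1, w5, w6}): φ is true.
For instance, at w0:
  At w0: [](s | [][]p) requires s | [][]p at every successor {w1, w6}.
      At w1: s is true, [][]p is false, so s | [][]p is true.
      At w6: s is true, [][]p is false, so s | [][]p is true.
  So [](s | [][]p) is true at w0.
Satisfying worlds: {w0, w6}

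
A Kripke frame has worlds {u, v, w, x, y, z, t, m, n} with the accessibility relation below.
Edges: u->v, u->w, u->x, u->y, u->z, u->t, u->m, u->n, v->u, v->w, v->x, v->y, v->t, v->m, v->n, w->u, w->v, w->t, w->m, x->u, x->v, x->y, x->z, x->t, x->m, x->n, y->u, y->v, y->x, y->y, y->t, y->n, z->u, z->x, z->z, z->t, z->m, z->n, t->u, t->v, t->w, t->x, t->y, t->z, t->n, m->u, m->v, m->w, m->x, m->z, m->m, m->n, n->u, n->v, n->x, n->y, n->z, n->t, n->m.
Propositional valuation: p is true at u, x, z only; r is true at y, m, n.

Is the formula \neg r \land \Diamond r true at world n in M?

No

At n: \neg r is false, \Diamond r is true, so \neg r \land \Diamond r is false.
  At n: \Diamond r requires r at some successor in {u, v, x, y, z, t, m}.
    r holds at y, so \Diamond r is true at n.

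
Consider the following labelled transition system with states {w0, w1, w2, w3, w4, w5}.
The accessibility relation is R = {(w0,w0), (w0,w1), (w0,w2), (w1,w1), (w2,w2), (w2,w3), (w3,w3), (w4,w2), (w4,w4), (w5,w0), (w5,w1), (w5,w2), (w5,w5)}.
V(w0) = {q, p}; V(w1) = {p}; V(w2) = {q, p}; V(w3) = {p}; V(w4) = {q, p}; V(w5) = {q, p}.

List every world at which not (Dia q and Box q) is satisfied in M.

w0, w1, w2, w3, w5

Let φ = not (Dia q and Box q). Evaluate φ at each world:
  w0 (successors {w0, w1, w2}): φ is true.
  w1 (successors {w1}): φ is true.
  w2 (successors {w2, w3}): φ is true.
  w3 (successors {w3}): φ is true.
  w4 (successors {w2, w4}): φ is false.
  w5 (successors {w0, w1, w2, w5}): φ is true.
For instance, at w3:
  At w3: Dia q and Box q is false, so not (Dia q and Box q) is true.
    At w3: Dia q is false, Box q is false, so Dia q and Box q is false.
      At w3: Dia q requires q at some successor in {w3}.
        At w3: q is false.
      So Dia q is false at w3.
      At w3: Box q requires q at every successor {w3}.
        q fails at w3, so Box q is false at w3.
Satisfying worlds: {w0, w1, w2, w3, w5}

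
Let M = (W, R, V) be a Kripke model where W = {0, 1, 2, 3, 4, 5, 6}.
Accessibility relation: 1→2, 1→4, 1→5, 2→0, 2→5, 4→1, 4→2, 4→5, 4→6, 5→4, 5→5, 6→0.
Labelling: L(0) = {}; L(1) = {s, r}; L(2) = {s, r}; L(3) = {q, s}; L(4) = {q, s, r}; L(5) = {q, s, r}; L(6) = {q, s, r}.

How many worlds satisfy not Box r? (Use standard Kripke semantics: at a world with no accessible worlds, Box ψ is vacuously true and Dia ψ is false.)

2

Let φ = not Box r. Evaluate φ at each world:
  0 (successors ∅): φ is false.
  1 (successors {2, 4, 5}): φ is false.
  2 (successors {0, 5}): φ is true.
  3 (successors ∅): φ is false.
  4 (successors {1, 2, 5, 6}): φ is false.
  5 (successors {4, 5}): φ is false.
  6 (successors {0}): φ is true.
For instance, at 1:
  At 1: Box r is true, so not Box r is false.
    At 1: Box r requires r at every successor {2, 4, 5}.
      At 2: r is true.
      At 4: r is true.
      At 5: r is true.
    So Box r is true at 1.
Satisfying worlds: {2, 6}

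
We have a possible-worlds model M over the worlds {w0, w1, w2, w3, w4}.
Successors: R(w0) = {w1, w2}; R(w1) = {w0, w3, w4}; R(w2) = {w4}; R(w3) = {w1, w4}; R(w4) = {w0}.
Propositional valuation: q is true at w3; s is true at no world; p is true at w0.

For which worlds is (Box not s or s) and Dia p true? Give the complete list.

Let φ = (Box not s or s) and Dia p. Evaluate φ at each world:
  w0 (successors {w1, w2}): φ is false.
  w1 (successors {w0, w3, w4}): φ is true.
  w2 (successors {w4}): φ is false.
  w3 (successors {w1, w4}): φ is false.
  w4 (successors {w0}): φ is true.
For instance, at w4:
  At w4: Box not s or s is true, Dia p is true, so (Box not s or s) and Dia p is true.
    At w4: Box not s is true, s is false, so Box not s or s is true.
      At w4: Box not s requires not s at every successor {w0}.
        At w0: not s is true.
      So Box not s is true at w4.
    At w4: Dia p requires p at some successor in {w0}.
      p holds at w0, so Dia p is true at w4.
Satisfying worlds: {w1, w4}

w1, w4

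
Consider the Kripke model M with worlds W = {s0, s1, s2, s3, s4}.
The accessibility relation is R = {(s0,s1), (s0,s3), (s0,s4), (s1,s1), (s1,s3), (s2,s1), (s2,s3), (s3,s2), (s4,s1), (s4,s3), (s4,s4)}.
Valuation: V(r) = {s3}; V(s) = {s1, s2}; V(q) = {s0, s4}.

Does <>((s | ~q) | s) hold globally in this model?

Yes

Recall that <>ψ holds at a world iff ψ holds at some accessible world.
Let φ = <>((s | ~q) | s). Evaluate φ at each world:
  s0 (successors {s1, s3, s4}): φ is true.
  s1 (successors {s1, s3}): φ is true.
  s2 (successors {s1, s3}): φ is true.
  s3 (successors {s2}): φ is true.
  s4 (successors {s1, s3, s4}): φ is true.
For instance, at s4:
  At s4: <>((s | ~q) | s) requires (s | ~q) | s at some successor in {s1, s3, s4}.
    (s | ~q) | s holds at s1, so <>((s | ~q) | s) is true at s4.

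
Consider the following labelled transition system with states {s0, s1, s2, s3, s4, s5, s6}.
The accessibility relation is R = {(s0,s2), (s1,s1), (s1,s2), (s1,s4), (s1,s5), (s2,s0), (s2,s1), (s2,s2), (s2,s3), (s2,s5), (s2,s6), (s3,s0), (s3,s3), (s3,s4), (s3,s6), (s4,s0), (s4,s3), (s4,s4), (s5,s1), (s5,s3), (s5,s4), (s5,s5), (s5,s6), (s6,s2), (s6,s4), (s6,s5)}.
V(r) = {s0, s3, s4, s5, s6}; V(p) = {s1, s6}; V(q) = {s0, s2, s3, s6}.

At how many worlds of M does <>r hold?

Let φ = <>r. Evaluate φ at each world:
  s0 (successors {s2}): φ is false.
  s1 (successors {s1, s2, s4, s5}): φ is true.
  s2 (successors {s0, s1, s2, s3, s5, s6}): φ is true.
  s3 (successors {s0, s3, s4, s6}): φ is true.
  s4 (successors {s0, s3, s4}): φ is true.
  s5 (successors {s1, s3, s4, s5, s6}): φ is true.
  s6 (successors {s2, s4, s5}): φ is true.
For instance, at s4:
  At s4: <>r requires r at some successor in {s0, s3, s4}.
    r holds at s0, so <>r is true at s4.
Satisfying worlds: {s1, s2, s3, s4, s5, s6}

6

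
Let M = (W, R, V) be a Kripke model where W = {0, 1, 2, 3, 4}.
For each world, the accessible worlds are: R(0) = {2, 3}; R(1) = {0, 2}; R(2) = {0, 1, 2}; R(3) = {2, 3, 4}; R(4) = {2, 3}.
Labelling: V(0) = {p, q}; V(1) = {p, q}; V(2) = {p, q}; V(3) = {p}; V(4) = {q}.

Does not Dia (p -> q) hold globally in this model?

No

Let φ = not Dia (p -> q). Evaluate φ at each world:
  0 (successors {2, 3}): φ is false.
  1 (successors {0, 2}): φ is false.
  2 (successors {0, 1, 2}): φ is false.
  3 (successors {2, 3, 4}): φ is false.
  4 (successors {2, 3}): φ is false.
Detail at 0 (counterexample):
  At 0: Dia (p -> q) is true, so not Dia (p -> q) is false.
    At 0: Dia (p -> q) requires p -> q at some successor in {2, 3}.
      p -> q holds at 2, so Dia (p -> q) is true at 0.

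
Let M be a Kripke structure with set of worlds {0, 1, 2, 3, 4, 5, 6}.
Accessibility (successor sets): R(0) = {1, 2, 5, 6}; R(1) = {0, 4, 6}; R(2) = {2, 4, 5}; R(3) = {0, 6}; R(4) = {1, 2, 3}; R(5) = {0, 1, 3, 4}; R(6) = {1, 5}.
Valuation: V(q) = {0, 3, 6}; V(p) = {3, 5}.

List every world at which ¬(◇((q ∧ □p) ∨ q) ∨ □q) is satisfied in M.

2, 6

Let φ = ¬(◇((q ∧ □p) ∨ q) ∨ □q). Evaluate φ at each world:
  0 (successors {1, 2, 5, 6}): φ is false.
  1 (successors {0, 4, 6}): φ is false.
  2 (successors {2, 4, 5}): φ is true.
  3 (successors {0, 6}): φ is false.
  4 (successors {1, 2, 3}): φ is false.
  5 (successors {0, 1, 3, 4}): φ is false.
  6 (successors {1, 5}): φ is true.
For instance, at 4:
  At 4: ◇((q ∧ □p) ∨ q) ∨ □q is true, so ¬(◇((q ∧ □p) ∨ q) ∨ □q) is false.
    At 4: ◇((q ∧ □p) ∨ q) is true, □q is false, so ◇((q ∧ □p) ∨ q) ∨ □q is true.
      At 4: ◇((q ∧ □p) ∨ q) requires (q ∧ □p) ∨ q at some successor in {1, 2, 3}.
        (q ∧ □p) ∨ q holds at 3, so ◇((q ∧ □p) ∨ q) is true at 4.
      At 4: □q requires q at every successor {1, 2, 3}.
        q fails at 1, so □q is false at 4.
Satisfying worlds: {2, 6}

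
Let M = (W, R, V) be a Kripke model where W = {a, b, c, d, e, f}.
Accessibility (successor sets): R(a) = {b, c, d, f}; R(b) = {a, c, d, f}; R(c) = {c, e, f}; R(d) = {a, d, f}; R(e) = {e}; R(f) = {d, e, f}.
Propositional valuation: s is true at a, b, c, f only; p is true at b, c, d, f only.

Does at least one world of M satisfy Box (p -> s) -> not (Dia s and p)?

Yes

Let φ = Box (p -> s) -> not (Dia s and p). Evaluate φ at each world:
  a (successors {b, c, d, f}): φ is true.
  b (successors {a, c, d, f}): φ is true.
  c (successors {c, e, f}): φ is false.
  d (successors {a, d, f}): φ is true.
  e (successors {e}): φ is true.
  f (successors {d, e, f}): φ is true.
Detail at a (witness):
  At a: Box (p -> s) is false, not (Dia s and p) is true, so Box (p -> s) -> not (Dia s and p) is true.
    At a: Box (p -> s) requires p -> s at every successor {b, c, d, f}.
      p -> s fails at d, so Box (p -> s) is false at a.
    At a: Dia s and p is false, so not (Dia s and p) is true.
      At a: Dia s is true, p is false, so Dia s and p is false.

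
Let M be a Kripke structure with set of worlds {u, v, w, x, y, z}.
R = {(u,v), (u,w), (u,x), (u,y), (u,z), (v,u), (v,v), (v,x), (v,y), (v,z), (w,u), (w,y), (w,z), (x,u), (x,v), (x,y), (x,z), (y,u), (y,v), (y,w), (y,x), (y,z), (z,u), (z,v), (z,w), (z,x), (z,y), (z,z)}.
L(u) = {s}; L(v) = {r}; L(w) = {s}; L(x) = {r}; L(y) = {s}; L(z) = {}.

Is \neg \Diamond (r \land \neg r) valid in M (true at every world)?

Yes

Recall that \Diamond ψ holds at a world iff ψ holds at some accessible world.
Let φ = \neg \Diamond (r \land \neg r). Evaluate φ at each world:
  u (successors {v, w, x, y, z}): φ is true.
  v (successors {u, v, x, y, z}): φ is true.
  w (successors {u, y, z}): φ is true.
  x (successors {u, v, y, z}): φ is true.
  y (successors {u, v, w, x, z}): φ is true.
  z (successors {u, v, w, x, y, z}): φ is true.
For instance, at w:
  At w: \Diamond (r \land \neg r) is false, so \neg \Diamond (r \land \neg r) is true.
    At w: \Diamond (r \land \neg r) requires r \land \neg r at some successor in {u, y, z}.
      At u: r \land \neg r is false.
      At y: r \land \neg r is false.
      At z: r \land \neg r is false.
    So \Diamond (r \land \neg r) is false at w.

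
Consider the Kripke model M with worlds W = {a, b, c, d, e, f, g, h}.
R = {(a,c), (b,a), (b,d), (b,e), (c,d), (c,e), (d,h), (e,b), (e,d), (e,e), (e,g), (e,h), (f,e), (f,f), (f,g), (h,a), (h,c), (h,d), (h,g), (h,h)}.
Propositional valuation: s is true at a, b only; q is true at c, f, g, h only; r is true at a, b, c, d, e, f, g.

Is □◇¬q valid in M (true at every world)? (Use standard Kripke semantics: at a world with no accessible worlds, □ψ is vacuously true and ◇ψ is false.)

No

Let φ = □◇¬q. Evaluate φ at each world:
  a (successors {c}): φ is true.
  b (successors {a, d, e}): φ is false.
  c (successors {d, e}): φ is false.
  d (successors {h}): φ is true.
  e (successors {b, d, e, g, h}): φ is false.
  f (successors {e, f, g}): φ is false.
  g (successors ∅): φ is true.
  h (successors {a, c, d, g, h}): φ is false.
Detail at b (counterexample):
  At b: □◇¬q requires ◇¬q at every successor {a, d, e}.
    ◇¬q fails at a, so □◇¬q is false at b.
      At a: ◇¬q requires ¬q at some successor in {c}.
        At c: ¬q is false.
      So ◇¬q is false at a.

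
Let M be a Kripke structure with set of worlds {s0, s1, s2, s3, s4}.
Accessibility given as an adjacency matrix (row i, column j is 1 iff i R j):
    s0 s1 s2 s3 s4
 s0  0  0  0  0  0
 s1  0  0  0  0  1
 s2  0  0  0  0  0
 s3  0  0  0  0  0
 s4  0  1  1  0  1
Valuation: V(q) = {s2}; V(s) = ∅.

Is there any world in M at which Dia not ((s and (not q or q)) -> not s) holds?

Let φ = Dia not ((s and (not q or q)) -> not s). Evaluate φ at each world:
  s0 (successors ∅): φ is false.
  s1 (successors {s4}): φ is false.
  s2 (successors ∅): φ is false.
  s3 (successors ∅): φ is false.
  s4 (successors {s1, s2, s4}): φ is false.
For instance, at s1:
  At s1: Dia not ((s and (not q or q)) -> not s) requires not ((s and (not q or q)) -> not s) at some successor in {s4}.
    At s4: not ((s and (not q or q)) -> not s) is false.
  So Dia not ((s and (not q or q)) -> not s) is false at s1.

No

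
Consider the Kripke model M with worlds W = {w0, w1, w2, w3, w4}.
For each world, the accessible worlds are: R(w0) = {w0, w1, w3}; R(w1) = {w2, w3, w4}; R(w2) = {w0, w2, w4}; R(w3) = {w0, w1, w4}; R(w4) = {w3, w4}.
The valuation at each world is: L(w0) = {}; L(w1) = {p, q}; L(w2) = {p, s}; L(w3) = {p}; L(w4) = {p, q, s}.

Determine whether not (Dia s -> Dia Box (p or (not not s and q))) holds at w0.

Recall that Box ψ holds at a world iff ψ holds at every accessible world, and Dia ψ holds iff ψ holds at some accessible world.
At w0: Dia s -> Dia Box (p or (not not s and q)) is true, so not (Dia s -> Dia Box (p or (not not s and q))) is false.
  At w0: Dia s is false, Dia Box (p or (not not s and q)) is true, so Dia s -> Dia Box (p or (not not s and q)) is true.
    At w0: Dia s requires s at some successor in {w0, w1, w3}.
      At w0: s is false.
      At w1: s is false.
      At w3: s is false.
    So Dia s is false at w0.
    At w0: Dia Box (p or (not not s and q)) requires Box (p or (not not s and q)) at some successor in {w0, w1, w3}.
      Box (p or (not not s and q)) holds at w1, so Dia Box (p or (not not s and q)) is true at w0.

No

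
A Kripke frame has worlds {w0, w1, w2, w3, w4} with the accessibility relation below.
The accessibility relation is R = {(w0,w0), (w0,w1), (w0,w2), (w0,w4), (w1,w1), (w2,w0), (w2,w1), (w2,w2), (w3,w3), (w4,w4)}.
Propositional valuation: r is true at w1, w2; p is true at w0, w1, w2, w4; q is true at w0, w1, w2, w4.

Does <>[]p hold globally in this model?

Recall that []ψ holds at a world iff ψ holds at every accessible world, and <>ψ holds iff ψ holds at some accessible world.
Let φ = <>[]p. Evaluate φ at each world:
  w0 (successors {w0, w1, w2, w4}): φ is true.
  w1 (successors {w1}): φ is true.
  w2 (successors {w0, w1, w2}): φ is true.
  w3 (successors {w3}): φ is false.
  w4 (successors {w4}): φ is true.
Detail at w3 (counterexample):
  At w3: <>[]p requires []p at some successor in {w3}.
    At w3: []p is false.
  So <>[]p is false at w3.

No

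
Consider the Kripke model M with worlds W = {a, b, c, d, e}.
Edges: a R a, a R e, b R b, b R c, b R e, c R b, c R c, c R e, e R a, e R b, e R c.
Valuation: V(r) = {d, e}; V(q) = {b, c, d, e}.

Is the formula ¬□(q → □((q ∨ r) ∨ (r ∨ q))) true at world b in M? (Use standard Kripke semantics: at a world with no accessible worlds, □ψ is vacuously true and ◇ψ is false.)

At b: □(q → □((q ∨ r) ∨ (r ∨ q))) is false, so ¬□(q → □((q ∨ r) ∨ (r ∨ q))) is true.
  At b: □(q → □((q ∨ r) ∨ (r ∨ q))) requires q → □((q ∨ r) ∨ (r ∨ q)) at every successor {b, c, e}.
    q → □((q ∨ r) ∨ (r ∨ q)) fails at e, so □(q → □((q ∨ r) ∨ (r ∨ q))) is false at b.
      At e: q is true, □((q ∨ r) ∨ (r ∨ q)) is false, so q → □((q ∨ r) ∨ (r ∨ q)) is false.

Yes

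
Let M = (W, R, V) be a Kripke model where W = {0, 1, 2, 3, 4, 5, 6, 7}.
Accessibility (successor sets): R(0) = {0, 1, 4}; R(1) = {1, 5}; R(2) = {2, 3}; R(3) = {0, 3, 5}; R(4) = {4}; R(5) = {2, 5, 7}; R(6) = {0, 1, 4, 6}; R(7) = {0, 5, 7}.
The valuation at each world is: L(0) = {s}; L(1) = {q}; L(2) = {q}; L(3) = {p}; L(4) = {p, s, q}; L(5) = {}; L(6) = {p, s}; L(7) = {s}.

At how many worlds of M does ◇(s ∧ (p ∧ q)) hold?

3

Let φ = ◇(s ∧ (p ∧ q)). Evaluate φ at each world:
  0 (successors {0, 1, 4}): φ is true.
  1 (successors {1, 5}): φ is false.
  2 (successors {2, 3}): φ is false.
  3 (successors {0, 3, 5}): φ is false.
  4 (successors {4}): φ is true.
  5 (successors {2, 5, 7}): φ is false.
  6 (successors {0, 1, 4, 6}): φ is true.
  7 (successors {0, 5, 7}): φ is false.
For instance, at 4:
  At 4: ◇(s ∧ (p ∧ q)) requires s ∧ (p ∧ q) at some successor in {4}.
    s ∧ (p ∧ q) holds at 4, so ◇(s ∧ (p ∧ q)) is true at 4.
Satisfying worlds: {0, 4, 6}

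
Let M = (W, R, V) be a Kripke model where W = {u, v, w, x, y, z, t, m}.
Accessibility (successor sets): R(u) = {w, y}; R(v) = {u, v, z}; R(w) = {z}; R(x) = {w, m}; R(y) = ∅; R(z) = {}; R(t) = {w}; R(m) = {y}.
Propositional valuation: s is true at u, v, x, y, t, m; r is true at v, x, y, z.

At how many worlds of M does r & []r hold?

Recall that []ψ holds at a world iff ψ holds at every accessible world, and <>ψ holds iff ψ holds at some accessible world.
Let φ = r & []r. Evaluate φ at each world:
  u (successors {w, y}): φ is false.
  v (successors {u, v, z}): φ is false.
  w (successors {z}): φ is false.
  x (successors {w, m}): φ is false.
  y (successors ∅): φ is true.
  z (successors ∅): φ is true.
  t (successors {w}): φ is false.
  m (successors {y}): φ is false.
For instance, at x:
  At x: r is true, []r is false, so r & []r is false.
    At x: []r requires r at every successor {w, m}.
      r fails at w, so []r is false at x.
Satisfying worlds: {y, z}

2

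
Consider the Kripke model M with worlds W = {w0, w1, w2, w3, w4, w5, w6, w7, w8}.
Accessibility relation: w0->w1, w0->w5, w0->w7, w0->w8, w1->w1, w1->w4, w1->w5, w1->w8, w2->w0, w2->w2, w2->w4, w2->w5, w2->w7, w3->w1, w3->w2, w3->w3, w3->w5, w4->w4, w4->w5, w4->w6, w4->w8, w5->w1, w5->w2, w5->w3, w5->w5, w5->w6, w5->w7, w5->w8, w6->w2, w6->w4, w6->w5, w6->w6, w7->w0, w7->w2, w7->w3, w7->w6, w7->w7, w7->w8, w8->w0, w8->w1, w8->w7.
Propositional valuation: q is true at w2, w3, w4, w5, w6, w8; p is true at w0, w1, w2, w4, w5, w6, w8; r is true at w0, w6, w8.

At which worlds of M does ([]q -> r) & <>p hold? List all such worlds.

Let φ = ([]q -> r) & <>p. Evaluate φ at each world:
  w0 (successors {w1, w5, w7, w8}): φ is true.
  w1 (successors {w1, w4, w5, w8}): φ is true.
  w2 (successors {w0, w2, w4, w5, w7}): φ is true.
  w3 (successors {w1, w2, w3, w5}): φ is true.
  w4 (successors {w4, w5, w6, w8}): φ is false.
  w5 (successors {w1, w2, w3, w5, w6, w7, w8}): φ is true.
  w6 (successors {w2, w4, w5, w6}): φ is true.
  w7 (successors {w0, w2, w3, w6, w7, w8}): φ is true.
  w8 (successors {w0, w1, w7}): φ is true.
For instance, at w6:
  At w6: []q -> r is true, <>p is true, so ([]q -> r) & <>p is true.
    At w6: []q is true, r is true, so []q -> r is true.
      At w6: []q requires q at every successor {w2, w4, w5, w6}.
        At w2: q is true.
        At w4: q is true.
        At w5: q is true.
        At w6: q is true.
      So []q is true at w6.
    At w6: <>p requires p at some successor in {w2, w4, w5, w6}.
      p holds at w2, so <>p is true at w6.
Satisfying worlds: {w0, w1, w2, w3, w5, w6, w7, w8}

w0, w1, w2, w3, w5, w6, w7, w8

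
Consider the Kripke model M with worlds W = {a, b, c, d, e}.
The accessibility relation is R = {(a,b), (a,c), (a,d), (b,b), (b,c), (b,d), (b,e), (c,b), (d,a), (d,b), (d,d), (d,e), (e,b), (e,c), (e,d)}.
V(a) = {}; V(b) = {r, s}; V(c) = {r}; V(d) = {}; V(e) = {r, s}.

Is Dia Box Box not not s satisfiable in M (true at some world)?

Let φ = Dia Box Box not not s. Evaluate φ at each world:
  a (successors {b, c, d}): φ is false.
  b (successors {b, c, d, e}): φ is false.
  c (successors {b}): φ is false.
  d (successors {a, b, d, e}): φ is false.
  e (successors {b, c, d}): φ is false.
For instance, at e:
  At e: Dia Box Box not not s requires Box Box not not s at some successor in {b, c, d}.
    At b: Box Box not not s is false.
    At c: Box Box not not s is false.
    At d: Box Box not not s is false.
  So Dia Box Box not not s is false at e.

No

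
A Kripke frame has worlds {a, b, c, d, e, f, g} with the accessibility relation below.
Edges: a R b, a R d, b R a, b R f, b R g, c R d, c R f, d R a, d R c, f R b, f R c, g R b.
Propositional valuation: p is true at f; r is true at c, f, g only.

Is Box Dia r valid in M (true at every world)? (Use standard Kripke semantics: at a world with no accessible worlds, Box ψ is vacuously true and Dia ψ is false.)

Let φ = Box Dia r. Evaluate φ at each world:
  a (successors {b, d}): φ is true.
  b (successors {a, f, g}): φ is false.
  c (successors {d, f}): φ is true.
  d (successors {a, c}): φ is false.
  e (successors ∅): φ is true.
  f (successors {b, c}): φ is true.
  g (successors {b}): φ is true.
Detail at b (counterexample):
  At b: Box Dia r requires Dia r at every successor {a, f, g}.
    Dia r fails at a, so Box Dia r is false at b.
      At a: Dia r requires r at some successor in {b, d}.
        At b: r is false.
        At d: r is false.
      So Dia r is false at a.

No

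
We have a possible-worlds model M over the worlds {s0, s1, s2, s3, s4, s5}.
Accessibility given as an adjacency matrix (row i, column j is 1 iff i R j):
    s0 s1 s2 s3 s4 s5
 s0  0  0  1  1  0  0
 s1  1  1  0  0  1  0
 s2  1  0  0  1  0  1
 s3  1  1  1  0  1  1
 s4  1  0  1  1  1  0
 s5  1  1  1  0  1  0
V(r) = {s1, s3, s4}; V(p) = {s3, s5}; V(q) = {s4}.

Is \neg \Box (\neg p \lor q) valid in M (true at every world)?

Let φ = \neg \Box (\neg p \lor q). Evaluate φ at each world:
  s0 (successors {s2, s3}): φ is true.
  s1 (successors {s0, s1, s4}): φ is false.
  s2 (successors {s0, s3, s5}): φ is true.
  s3 (successors {s0, s1, s2, s4, s5}): φ is true.
  s4 (successors {s0, s2, s3, s4}): φ is true.
  s5 (successors {s0, s1, s2, s4}): φ is false.
Detail at s1 (counterexample):
  At s1: \Box (\neg p \lor q) is true, so \neg \Box (\neg p \lor q) is false.
    At s1: \Box (\neg p \lor q) requires \neg p \lor q at every successor {s0, s1, s4}.
      At s0: \neg p \lor q is true.
      At s1: \neg p \lor q is true.
      At s4: \neg p \lor q is true.
    So \Box (\neg p \lor q) is true at s1.

No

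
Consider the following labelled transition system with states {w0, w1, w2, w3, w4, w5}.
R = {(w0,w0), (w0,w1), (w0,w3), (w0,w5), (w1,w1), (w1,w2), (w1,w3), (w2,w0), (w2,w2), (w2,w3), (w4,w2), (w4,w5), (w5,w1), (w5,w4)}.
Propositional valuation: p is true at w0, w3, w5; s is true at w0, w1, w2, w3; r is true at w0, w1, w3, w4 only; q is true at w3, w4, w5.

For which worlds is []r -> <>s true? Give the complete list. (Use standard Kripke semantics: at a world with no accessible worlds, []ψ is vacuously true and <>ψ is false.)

w0, w1, w2, w4, w5

Let φ = []r -> <>s. Evaluate φ at each world:
  w0 (successors {w0, w1, w3, w5}): φ is true.
  w1 (successors {w1, w2, w3}): φ is true.
  w2 (successors {w0, w2, w3}): φ is true.
  w3 (successors ∅): φ is false.
  w4 (successors {w2, w5}): φ is true.
  w5 (successors {w1, w4}): φ is true.
For instance, at w0:
  At w0: []r is false, <>s is true, so []r -> <>s is true.
    At w0: []r requires r at every successor {w0, w1, w3, w5}.
      r fails at w5, so []r is false at w0.
    At w0: <>s requires s at some successor in {w0, w1, w3, w5}.
      s holds at w0, so <>s is true at w0.
Satisfying worlds: {w0, w1, w2, w4, w5}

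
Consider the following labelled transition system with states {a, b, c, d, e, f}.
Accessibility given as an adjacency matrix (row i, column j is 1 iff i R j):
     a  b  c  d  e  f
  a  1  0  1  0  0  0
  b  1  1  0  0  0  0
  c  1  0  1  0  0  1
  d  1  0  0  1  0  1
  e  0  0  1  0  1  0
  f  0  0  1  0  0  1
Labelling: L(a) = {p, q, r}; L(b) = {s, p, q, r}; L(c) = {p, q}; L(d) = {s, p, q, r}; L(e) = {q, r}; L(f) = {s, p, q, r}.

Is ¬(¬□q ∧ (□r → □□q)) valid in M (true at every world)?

Let φ = ¬(¬□q ∧ (□r → □□q)). Evaluate φ at each world:
  a (successors {a, c}): φ is true.
  b (successors {a, b}): φ is true.
  c (successors {a, c, f}): φ is true.
  d (successors {a, d, f}): φ is true.
  e (successors {c, e}): φ is true.
  f (successors {c, f}): φ is true.
For instance, at d:
  At d: ¬□q ∧ (□r → □□q) is false, so ¬(¬□q ∧ (□r → □□q)) is true.
    At d: ¬□q is false, □r → □□q is true, so ¬□q ∧ (□r → □□q) is false.
      At d: □q is true, so ¬□q is false.
      At d: □r is true, □□q is true, so □r → □□q is true.

Yes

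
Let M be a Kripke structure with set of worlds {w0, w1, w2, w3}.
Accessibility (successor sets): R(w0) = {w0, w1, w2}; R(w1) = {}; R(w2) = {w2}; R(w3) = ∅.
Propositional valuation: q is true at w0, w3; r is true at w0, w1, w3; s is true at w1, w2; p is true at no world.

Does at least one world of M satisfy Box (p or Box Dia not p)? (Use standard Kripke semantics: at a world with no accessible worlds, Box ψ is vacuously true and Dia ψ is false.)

Let φ = Box (p or Box Dia not p). Evaluate φ at each world:
  w0 (successors {w0, w1, w2}): φ is false.
  w1 (successors ∅): φ is true.
  w2 (successors {w2}): φ is true.
  w3 (successors ∅): φ is true.
Detail at w1 (witness):
  At w1: no accessible worlds, so Box (p or Box Dia not p) holds vacuously.

Yes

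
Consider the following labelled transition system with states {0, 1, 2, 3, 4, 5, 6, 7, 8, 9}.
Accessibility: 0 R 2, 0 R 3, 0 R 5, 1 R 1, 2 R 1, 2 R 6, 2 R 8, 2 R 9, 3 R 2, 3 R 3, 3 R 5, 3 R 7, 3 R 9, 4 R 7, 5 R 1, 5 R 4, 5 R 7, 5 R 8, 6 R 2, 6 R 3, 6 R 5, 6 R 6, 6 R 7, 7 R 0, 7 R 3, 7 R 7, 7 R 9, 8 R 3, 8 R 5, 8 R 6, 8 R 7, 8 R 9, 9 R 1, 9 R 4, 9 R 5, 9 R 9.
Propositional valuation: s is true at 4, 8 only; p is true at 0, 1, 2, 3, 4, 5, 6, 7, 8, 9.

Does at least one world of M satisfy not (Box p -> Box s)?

Yes

Recall that Box ψ holds at a world iff ψ holds at every accessible world, and Dia ψ holds iff ψ holds at some accessible world.
Let φ = not (Box p -> Box s). Evaluate φ at each world:
  0 (successors {2, 3, 5}): φ is true.
  1 (successors {1}): φ is true.
  2 (successors {1, 6, 8, 9}): φ is true.
  3 (successors {2, 3, 5, 7, 9}): φ is true.
  4 (successors {7}): φ is true.
  5 (successors {1, 4, 7, 8}): φ is true.
  6 (successors {2, 3, 5, 6, 7}): φ is true.
  7 (successors {0, 3, 7, 9}): φ is true.
  8 (successors {3, 5, 6, 7, 9}): φ is true.
  9 (successors {1, 4, 5, 9}): φ is true.
Detail at 0 (witness):
  At 0: Box p -> Box s is false, so not (Box p -> Box s) is true.
    At 0: Box p is true, Box s is false, so Box p -> Box s is false.
      At 0: Box p requires p at every successor {2, 3, 5}.
        At 2: p is true.
        At 3: p is true.
        At 5: p is true.
      So Box p is true at 0.
      At 0: Box s requires s at every successor {2, 3, 5}.
        s fails at 2, so Box s is false at 0.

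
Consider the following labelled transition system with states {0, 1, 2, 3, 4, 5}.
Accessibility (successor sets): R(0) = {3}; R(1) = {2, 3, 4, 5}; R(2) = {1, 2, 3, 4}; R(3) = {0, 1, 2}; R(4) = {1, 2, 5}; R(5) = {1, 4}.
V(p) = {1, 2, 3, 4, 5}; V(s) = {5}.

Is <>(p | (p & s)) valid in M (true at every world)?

Recall that <>ψ holds at a world iff ψ holds at some accessible world.
Let φ = <>(p | (p & s)). Evaluate φ at each world:
  0 (successors {3}): φ is true.
  1 (successors {2, 3, 4, 5}): φ is true.
  2 (successors {1, 2, 3, 4}): φ is true.
  3 (successors {0, 1, 2}): φ is true.
  4 (successors {1, 2, 5}): φ is true.
  5 (successors {1, 4}): φ is true.
For instance, at 1:
  At 1: <>(p | (p & s)) requires p | (p & s) at some successor in {2, 3, 4, 5}.
    p | (p & s) holds at 2, so <>(p | (p & s)) is true at 1.

Yes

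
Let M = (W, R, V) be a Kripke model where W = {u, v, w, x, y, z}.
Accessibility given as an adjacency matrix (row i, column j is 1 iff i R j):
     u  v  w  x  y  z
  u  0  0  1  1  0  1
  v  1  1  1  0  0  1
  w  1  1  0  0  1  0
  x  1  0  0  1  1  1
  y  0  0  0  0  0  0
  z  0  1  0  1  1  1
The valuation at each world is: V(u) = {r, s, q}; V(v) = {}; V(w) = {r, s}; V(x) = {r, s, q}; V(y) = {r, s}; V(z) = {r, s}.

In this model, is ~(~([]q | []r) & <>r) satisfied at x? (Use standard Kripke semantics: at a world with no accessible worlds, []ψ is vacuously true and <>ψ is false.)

At x: ~([]q | []r) & <>r is false, so ~(~([]q | []r) & <>r) is true.
  At x: ~([]q | []r) is false, <>r is true, so ~([]q | []r) & <>r is false.
    At x: []q | []r is true, so ~([]q | []r) is false.
      At x: []q is false, []r is true, so []q | []r is true.
    At x: <>r requires r at some successor in {u, x, y, z}.
      r holds at u, so <>r is true at x.

Yes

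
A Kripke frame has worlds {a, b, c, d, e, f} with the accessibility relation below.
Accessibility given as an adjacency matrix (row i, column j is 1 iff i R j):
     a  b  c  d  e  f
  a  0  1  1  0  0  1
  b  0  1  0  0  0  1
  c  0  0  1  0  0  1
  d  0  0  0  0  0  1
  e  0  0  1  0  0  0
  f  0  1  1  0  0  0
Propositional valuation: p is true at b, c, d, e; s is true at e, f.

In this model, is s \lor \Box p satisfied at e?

Yes

Recall that \Box ψ holds at a world iff ψ holds at every accessible world, and \Diamond ψ holds iff ψ holds at some accessible world.
At e: s is true, \Box p is true, so s \lor \Box p is true.
  At e: \Box p requires p at every successor {c}.
    At c: p is true.
  So \Box p is true at e.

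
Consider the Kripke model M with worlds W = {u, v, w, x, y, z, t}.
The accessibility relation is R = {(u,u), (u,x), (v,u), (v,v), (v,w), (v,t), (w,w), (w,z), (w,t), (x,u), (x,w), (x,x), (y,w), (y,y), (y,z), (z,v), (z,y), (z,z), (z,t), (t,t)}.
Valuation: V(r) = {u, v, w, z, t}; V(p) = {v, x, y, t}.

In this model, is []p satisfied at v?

No

At v: []p requires p at every successor {u, v, w, t}.
  p fails at u, so []p is false at v.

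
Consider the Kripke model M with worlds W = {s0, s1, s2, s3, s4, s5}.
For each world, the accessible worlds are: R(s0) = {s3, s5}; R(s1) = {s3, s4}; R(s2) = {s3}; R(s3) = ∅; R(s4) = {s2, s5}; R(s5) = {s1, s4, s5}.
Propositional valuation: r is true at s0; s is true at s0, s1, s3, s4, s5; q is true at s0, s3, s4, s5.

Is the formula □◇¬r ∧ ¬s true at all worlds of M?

Let φ = □◇¬r ∧ ¬s. Evaluate φ at each world:
  s0 (successors {s3, s5}): φ is false.
  s1 (successors {s3, s4}): φ is false.
  s2 (successors {s3}): φ is false.
  s3 (successors ∅): φ is false.
  s4 (successors {s2, s5}): φ is false.
  s5 (successors {s1, s4, s5}): φ is false.
Detail at s0 (counterexample):
  At s0: □◇¬r is false, ¬s is false, so □◇¬r ∧ ¬s is false.
    At s0: □◇¬r requires ◇¬r at every successor {s3, s5}.
      ◇¬r fails at s3, so □◇¬r is false at s0.

No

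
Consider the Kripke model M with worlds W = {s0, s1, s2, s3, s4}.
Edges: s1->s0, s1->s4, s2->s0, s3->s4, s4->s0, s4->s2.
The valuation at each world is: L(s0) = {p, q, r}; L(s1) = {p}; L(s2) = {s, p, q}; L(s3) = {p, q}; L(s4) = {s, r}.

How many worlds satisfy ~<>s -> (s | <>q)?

4

Let φ = ~<>s -> (s | <>q). Evaluate φ at each world:
  s0 (successors ∅): φ is false.
  s1 (successors {s0, s4}): φ is true.
  s2 (successors {s0}): φ is true.
  s3 (successors {s4}): φ is true.
  s4 (successors {s0, s2}): φ is true.
For instance, at s4:
  At s4: ~<>s is false, s | <>q is true, so ~<>s -> (s | <>q) is true.
    At s4: <>s is true, so ~<>s is false.
      At s4: <>s requires s at some successor in {s0, s2}.
        s holds at s2, so <>s is true at s4.
    At s4: s is true, <>q is true, so s | <>q is true.
      At s4: <>q requires q at some successor in {s0, s2}.
        q holds at s0, so <>q is true at s4.
Satisfying worlds: {s1, s2, s3, s4}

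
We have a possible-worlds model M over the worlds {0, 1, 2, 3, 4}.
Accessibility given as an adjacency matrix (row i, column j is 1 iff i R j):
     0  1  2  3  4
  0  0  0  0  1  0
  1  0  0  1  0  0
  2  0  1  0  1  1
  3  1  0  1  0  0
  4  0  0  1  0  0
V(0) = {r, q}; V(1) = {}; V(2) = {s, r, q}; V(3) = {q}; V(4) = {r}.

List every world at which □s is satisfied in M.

Let φ = □s. Evaluate φ at each world:
  0 (successors {3}): φ is false.
  1 (successors {2}): φ is true.
  2 (successors {1, 3, 4}): φ is false.
  3 (successors {0, 2}): φ is false.
  4 (successors {2}): φ is true.
For instance, at 3:
  At 3: □s requires s at every successor {0, 2}.
    s fails at 0, so □s is false at 3.
Satisfying worlds: {1, 4}

1, 4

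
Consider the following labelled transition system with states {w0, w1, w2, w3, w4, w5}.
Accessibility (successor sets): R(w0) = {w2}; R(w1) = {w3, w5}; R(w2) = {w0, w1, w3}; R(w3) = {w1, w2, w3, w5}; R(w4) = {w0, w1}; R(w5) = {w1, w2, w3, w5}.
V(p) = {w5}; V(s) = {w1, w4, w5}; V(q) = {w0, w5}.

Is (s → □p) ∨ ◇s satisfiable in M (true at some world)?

Yes

Let φ = (s → □p) ∨ ◇s. Evaluate φ at each world:
  w0 (successors {w2}): φ is true.
  w1 (successors {w3, w5}): φ is true.
  w2 (successors {w0, w1, w3}): φ is true.
  w3 (successors {w1, w2, w3, w5}): φ is true.
  w4 (successors {w0, w1}): φ is true.
  w5 (successors {w1, w2, w3, w5}): φ is true.
Detail at w0 (witness):
  At w0: s → □p is true, ◇s is false, so (s → □p) ∨ ◇s is true.
    At w0: s is false, □p is false, so s → □p is true.
      At w0: □p requires p at every successor {w2}.
        p fails at w2, so □p is false at w0.
    At w0: ◇s requires s at some successor in {w2}.
      At w2: s is false.
    So ◇s is false at w0.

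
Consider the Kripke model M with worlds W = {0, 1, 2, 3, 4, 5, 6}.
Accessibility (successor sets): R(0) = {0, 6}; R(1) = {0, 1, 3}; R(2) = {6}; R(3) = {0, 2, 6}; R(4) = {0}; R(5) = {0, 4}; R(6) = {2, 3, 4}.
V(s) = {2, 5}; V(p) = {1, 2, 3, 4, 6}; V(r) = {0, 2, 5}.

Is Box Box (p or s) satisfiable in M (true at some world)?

Let φ = Box Box (p or s). Evaluate φ at each world:
  0 (successors {0, 6}): φ is false.
  1 (successors {0, 1, 3}): φ is false.
  2 (successors {6}): φ is true.
  3 (successors {0, 2, 6}): φ is false.
  4 (successors {0}): φ is false.
  5 (successors {0, 4}): φ is false.
  6 (successors {2, 3, 4}): φ is false.
Detail at 2 (witness):
  At 2: Box Box (p or s) requires Box (p or s) at every successor {6}.
      At 6: Box (p or s) requires p or s at every successor {2, 3, 4}.
        At 2: p or s is true.
        At 3: p or s is true.
        At 4: p or s is true.
      So Box (p or s) is true at 6.
  So Box Box (p or s) is true at 2.

Yes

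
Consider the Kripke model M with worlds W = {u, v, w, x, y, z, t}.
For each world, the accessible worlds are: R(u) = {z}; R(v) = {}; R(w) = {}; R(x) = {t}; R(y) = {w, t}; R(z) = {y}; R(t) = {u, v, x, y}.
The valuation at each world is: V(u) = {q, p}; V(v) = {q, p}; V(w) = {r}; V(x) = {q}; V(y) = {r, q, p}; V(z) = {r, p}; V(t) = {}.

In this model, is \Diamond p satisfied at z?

Yes

Recall that \Diamond ψ holds at a world iff ψ holds at some accessible world.
At z: \Diamond p requires p at some successor in {y}.
  p holds at y, so \Diamond p is true at z.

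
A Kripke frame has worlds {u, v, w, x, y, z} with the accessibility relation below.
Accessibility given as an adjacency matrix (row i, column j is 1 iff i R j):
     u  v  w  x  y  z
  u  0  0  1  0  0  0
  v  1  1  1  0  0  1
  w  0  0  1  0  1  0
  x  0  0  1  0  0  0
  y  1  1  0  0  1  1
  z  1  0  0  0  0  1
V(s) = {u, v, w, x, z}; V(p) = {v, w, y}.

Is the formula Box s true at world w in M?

No

At w: Box s requires s at every successor {w, y}.
  s fails at y, so Box s is false at w.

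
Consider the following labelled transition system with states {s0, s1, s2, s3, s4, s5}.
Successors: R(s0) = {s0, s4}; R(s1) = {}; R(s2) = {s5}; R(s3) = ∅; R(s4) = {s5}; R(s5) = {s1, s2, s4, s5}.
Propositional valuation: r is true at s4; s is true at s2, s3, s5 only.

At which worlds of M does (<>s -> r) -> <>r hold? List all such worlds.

s0, s2, s5

Let φ = (<>s -> r) -> <>r. Evaluate φ at each world:
  s0 (successors {s0, s4}): φ is true.
  s1 (successors ∅): φ is false.
  s2 (successors {s5}): φ is true.
  s3 (successors ∅): φ is false.
  s4 (successors {s5}): φ is false.
  s5 (successors {s1, s2, s4, s5}): φ is true.
For instance, at s2:
  At s2: <>s -> r is false, <>r is false, so (<>s -> r) -> <>r is true.
    At s2: <>s is true, r is false, so <>s -> r is false.
      At s2: <>s requires s at some successor in {s5}.
        s holds at s5, so <>s is true at s2.
    At s2: <>r requires r at some successor in {s5}.
      At s5: r is false.
    So <>r is false at s2.
Satisfying worlds: {s0, s2, s5}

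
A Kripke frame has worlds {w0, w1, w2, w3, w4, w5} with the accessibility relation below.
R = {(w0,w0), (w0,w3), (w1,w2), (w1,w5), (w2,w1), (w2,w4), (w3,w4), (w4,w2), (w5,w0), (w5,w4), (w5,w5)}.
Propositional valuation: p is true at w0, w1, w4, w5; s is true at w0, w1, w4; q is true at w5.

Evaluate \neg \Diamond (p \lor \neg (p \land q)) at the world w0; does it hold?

No

At w0: \Diamond (p \lor \neg (p \land q)) is true, so \neg \Diamond (p \lor \neg (p \land q)) is false.
  At w0: \Diamond (p \lor \neg (p \land q)) requires p \lor \neg (p \land q) at some successor in {w0, w3}.
    p \lor \neg (p \land q) holds at w0, so \Diamond (p \lor \neg (p \land q)) is true at w0.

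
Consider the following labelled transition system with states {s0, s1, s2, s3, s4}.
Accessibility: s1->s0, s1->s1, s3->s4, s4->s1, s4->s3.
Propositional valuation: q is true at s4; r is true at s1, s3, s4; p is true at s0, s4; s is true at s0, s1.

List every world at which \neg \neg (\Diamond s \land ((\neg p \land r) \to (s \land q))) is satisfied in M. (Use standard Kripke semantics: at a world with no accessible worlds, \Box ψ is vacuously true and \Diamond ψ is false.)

Recall that \Diamond ψ holds at a world iff ψ holds at some accessible world.
Let φ = \neg \neg (\Diamond s \land ((\neg p \land r) \to (s \land q))). Evaluate φ at each world:
  s0 (successors ∅): φ is false.
  s1 (successors {s0, s1}): φ is false.
  s2 (successors ∅): φ is false.
  s3 (successors {s4}): φ is false.
  s4 (successors {s1, s3}): φ is true.
For instance, at s4:
  At s4: \neg (\Diamond s \land ((\neg p \land r) \to (s \land q))) is false, so \neg \neg (\Diamond s \land ((\neg p \land r) \to (s \land q))) is true.
    At s4: \Diamond s \land ((\neg p \land r) \to (s \land q)) is true, so \neg (\Diamond s \land ((\neg p \land r) \to (s \land q))) is false.
      At s4: \Diamond s is true, (\neg p \land r) \to (s \land q) is true, so \Diamond s \land ((\neg p \land r) \to (s \land q)) is true.
Satisfying worlds: {s4}

s4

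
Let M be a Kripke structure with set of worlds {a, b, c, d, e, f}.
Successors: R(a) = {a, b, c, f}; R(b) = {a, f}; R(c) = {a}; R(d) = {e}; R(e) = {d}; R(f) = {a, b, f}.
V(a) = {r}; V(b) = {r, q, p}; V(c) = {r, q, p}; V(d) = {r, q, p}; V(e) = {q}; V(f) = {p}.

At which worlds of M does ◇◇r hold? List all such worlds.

a, b, c, d, f

Recall that ◇ψ holds at a world iff ψ holds at some accessible world.
Let φ = ◇◇r. Evaluate φ at each world:
  a (successors {a, b, c, f}): φ is true.
  b (successors {a, f}): φ is true.
  c (successors {a}): φ is true.
  d (successors {e}): φ is true.
  e (successors {d}): φ is false.
  f (successors {a, b, f}): φ is true.
For instance, at e:
  At e: ◇◇r requires ◇r at some successor in {d}.
    At d: ◇r is false.
  So ◇◇r is false at e.
Satisfying worlds: {a, b, c, d, f}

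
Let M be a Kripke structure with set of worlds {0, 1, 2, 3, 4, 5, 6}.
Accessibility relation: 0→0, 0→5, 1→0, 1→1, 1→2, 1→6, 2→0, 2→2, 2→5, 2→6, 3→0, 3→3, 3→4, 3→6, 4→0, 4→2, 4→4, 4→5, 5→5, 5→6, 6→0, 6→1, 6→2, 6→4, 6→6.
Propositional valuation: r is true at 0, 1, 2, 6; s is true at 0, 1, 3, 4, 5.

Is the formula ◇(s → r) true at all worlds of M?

Let φ = ◇(s → r). Evaluate φ at each world:
  0 (successors {0, 5}): φ is true.
  1 (successors {0, 1, 2, 6}): φ is true.
  2 (successors {0, 2, 5, 6}): φ is true.
  3 (successors {0, 3, 4, 6}): φ is true.
  4 (successors {0, 2, 4, 5}): φ is true.
  5 (successors {5, 6}): φ is true.
  6 (successors {0, 1, 2, 4, 6}): φ is true.
For instance, at 2:
  At 2: ◇(s → r) requires s → r at some successor in {0, 2, 5, 6}.
    s → r holds at 0, so ◇(s → r) is true at 2.

Yes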